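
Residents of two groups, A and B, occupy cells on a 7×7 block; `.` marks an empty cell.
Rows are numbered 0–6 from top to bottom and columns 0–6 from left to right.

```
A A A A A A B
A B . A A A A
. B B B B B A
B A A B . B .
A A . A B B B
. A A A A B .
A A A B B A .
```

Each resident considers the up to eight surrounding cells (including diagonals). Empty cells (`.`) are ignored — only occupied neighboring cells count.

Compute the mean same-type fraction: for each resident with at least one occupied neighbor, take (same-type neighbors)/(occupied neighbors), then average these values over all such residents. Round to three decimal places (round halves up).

0.627

Row 0: (0,0)A 2/3 · (0,1)A 3/4 · (0,2)A 3/4 · (0,3)A 4/4 · (0,4)A 5/5 · (0,5)A 4/5 · (0,6)B 0/3
Row 1: (1,0)A 2/4 · (1,1)B 2/6 · (1,3)A 4/7 · (1,4)A 5/8 · (1,5)A 5/8 · (1,6)A 3/5
Row 2: (2,1)B 3/6 · (2,2)B 4/7 · (2,3)B 3/6 · (2,4)B 4/7 · (2,5)B 2/6 · (2,6)A 2/4
Row 3: (3,0)B 1/4 · (3,1)A 3/6 · (3,2)A 3/7 · (3,3)B 4/6 · (3,5)B 5/6
Row 4: (4,0)A 3/4 · (4,1)A 5/6 · (4,3)A 4/6 · (4,4)B 4/7 · (4,5)B 4/5 · (4,6)B 3/3
Row 5: (5,1)A 6/6 · (5,2)A 6/7 · (5,3)A 4/7 · (5,4)A 3/8 · (5,5)B 4/6
Row 6: (6,0)A 2/2 · (6,1)A 4/4 · (6,2)A 4/5 · (6,3)B 1/5 · (6,4)B 2/5 · (6,5)A 1/3
Sum over 41 residents: 2/3 + 3/4 + 3/4 + 4/4 + 5/5 + 4/5 + 0/3 + 2/4 + 2/6 + 4/7 + 5/8 + 5/8 + 3/5 + 3/6 + 4/7 + 3/6 + 4/7 + 2/6 + 2/4 + 1/4 + 3/6 + 3/7 + 4/6 + 5/6 + 3/4 + 5/6 + 4/6 + 4/7 + 4/5 + 3/3 + 6/6 + 6/7 + 4/7 + 3/8 + 4/6 + 2/2 + 4/4 + 4/5 + 1/5 + 2/5 + 1/3 = 21589/840; mean = 21589/840 ÷ 41 = 21589/34440 = 0.626858… → 0.627.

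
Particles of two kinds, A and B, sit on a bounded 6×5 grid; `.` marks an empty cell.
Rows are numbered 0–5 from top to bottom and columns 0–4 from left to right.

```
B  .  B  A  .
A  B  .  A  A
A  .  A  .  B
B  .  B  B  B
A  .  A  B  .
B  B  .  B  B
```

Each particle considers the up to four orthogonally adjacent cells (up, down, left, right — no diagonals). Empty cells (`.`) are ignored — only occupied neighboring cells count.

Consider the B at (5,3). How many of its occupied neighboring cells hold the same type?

Occupied neighbors of (5,3): (4,3)=B, (5,4)=B.
Same type (B): 2 of 2.

2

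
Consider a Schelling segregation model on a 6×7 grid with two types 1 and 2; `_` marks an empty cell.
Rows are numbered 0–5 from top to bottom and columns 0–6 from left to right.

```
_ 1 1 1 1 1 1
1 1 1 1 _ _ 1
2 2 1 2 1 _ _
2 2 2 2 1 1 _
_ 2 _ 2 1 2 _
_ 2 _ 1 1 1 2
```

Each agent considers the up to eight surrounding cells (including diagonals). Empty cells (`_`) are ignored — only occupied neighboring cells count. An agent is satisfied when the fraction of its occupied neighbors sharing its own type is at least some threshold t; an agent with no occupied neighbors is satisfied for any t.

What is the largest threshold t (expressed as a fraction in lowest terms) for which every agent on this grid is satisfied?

Row 0: (0,1)1 4/4 · (0,2)1 5/5 · (0,3)1 4/4 · (0,4)1 3/3 · (0,5)1 3/3 · (0,6)1 2/2
Row 1: (1,0)1 2/4 · (1,1)1 5/7 · (1,2)1 6/8 · (1,3)1 6/7 · (1,6)1 2/2
Row 2: (2,0)2 3/5 · (2,1)2 4/8 · (2,2)1 3/8 · (2,3)2 2/7 · (2,4)1 3/5
Row 3: (3,0)2 4/4 · (3,1)2 5/6 · (3,2)2 6/7 · (3,3)2 3/7 · (3,4)1 3/7 · (3,5)1 3/4
Row 4: (4,1)2 4/4 · (4,3)2 2/6 · (4,4)1 5/8 · (4,5)2 1/6
Row 5: (5,1)2 1/1 · (5,3)1 2/3 · (5,4)1 3/5 · (5,5)1 2/4 · (5,6)2 1/2
The smallest same-type fraction is 1/6 at (4,5), which reduces to 1/6. Any threshold above that leaves this agent unsatisfied.

1/6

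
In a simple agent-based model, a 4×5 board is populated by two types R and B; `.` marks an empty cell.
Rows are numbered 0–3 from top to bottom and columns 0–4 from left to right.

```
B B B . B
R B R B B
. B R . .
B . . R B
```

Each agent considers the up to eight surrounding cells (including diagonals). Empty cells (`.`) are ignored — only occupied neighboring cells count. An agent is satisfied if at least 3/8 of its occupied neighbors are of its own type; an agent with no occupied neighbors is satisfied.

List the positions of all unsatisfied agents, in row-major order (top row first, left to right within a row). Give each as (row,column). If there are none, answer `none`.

(0,0)B 2/3 ok
(0,1)B 3/5 ok
(0,2)B 3/4 ok
(0,4)B 2/2 ok
(1,0)R 0/4 unhappy
(1,1)B 4/7 ok
(1,2)R 1/6 unhappy
(1,3)B 3/5 ok
(1,4)B 2/2 ok
(2,1)B 2/5 ok
(2,2)R 2/5 ok
(3,0)B 1/1 ok
(3,3)R 1/2 ok
(3,4)B 0/1 unhappy

(1,0), (1,2), (3,4)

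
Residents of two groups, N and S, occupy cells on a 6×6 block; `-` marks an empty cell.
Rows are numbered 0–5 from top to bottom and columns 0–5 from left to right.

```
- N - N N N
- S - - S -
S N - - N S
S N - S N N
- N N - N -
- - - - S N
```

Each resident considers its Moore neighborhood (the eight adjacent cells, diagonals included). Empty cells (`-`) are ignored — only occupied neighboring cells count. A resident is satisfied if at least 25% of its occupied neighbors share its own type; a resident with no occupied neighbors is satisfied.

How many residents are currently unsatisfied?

4

(0,1)N 0/1 unhappy
(0,3)N 1/2 ok
(0,4)N 2/3 ok
(0,5)N 1/2 ok
(1,1)S 1/3 ok
(1,4)S 1/5 unhappy
(2,0)S 2/4 ok
(2,1)N 1/4 ok
(2,4)N 2/5 ok
(2,5)S 1/4 ok
(3,0)S 1/4 ok
(3,1)N 3/5 ok
(3,3)S 0/4 unhappy
(3,4)N 3/5 ok
(3,5)N 3/4 ok
(4,1)N 2/3 ok
(4,2)N 2/3 ok
(4,4)N 3/5 ok
(5,4)S 0/2 unhappy
(5,5)N 1/2 ok
Unsatisfied: (0,1), (1,4), (3,3), (5,4) — 4 in total.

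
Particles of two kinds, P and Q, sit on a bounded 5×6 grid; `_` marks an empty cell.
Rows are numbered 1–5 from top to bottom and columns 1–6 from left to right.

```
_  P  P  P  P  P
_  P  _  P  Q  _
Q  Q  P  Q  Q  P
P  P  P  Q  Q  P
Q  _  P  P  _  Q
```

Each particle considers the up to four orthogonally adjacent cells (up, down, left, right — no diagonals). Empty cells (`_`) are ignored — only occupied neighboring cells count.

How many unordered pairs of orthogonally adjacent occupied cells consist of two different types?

Scan each occupied cell's neighbors to the right and below so each pair is counted once.
Row 1: P(1,2)–P(1,3)= P(1,2)–P(2,2)= P(1,3)–P(1,4)= P(1,4)–P(1,5)= P(1,4)–P(2,4)= P(1,5)–P(1,6)= P(1,5)–Q(2,5)≠  → 1/7 unlike.
Row 2: P(2,2)–Q(3,2)≠ P(2,4)–Q(2,5)≠ P(2,4)–Q(3,4)≠ Q(2,5)–Q(3,5)=  → 3/4 unlike.
Row 3: Q(3,1)–Q(3,2)= Q(3,1)–P(4,1)≠ Q(3,2)–P(3,3)≠ Q(3,2)–P(4,2)≠ P(3,3)–Q(3,4)≠ P(3,3)–P(4,3)= Q(3,4)–Q(3,5)= Q(3,4)–Q(4,4)= Q(3,5)–P(3,6)≠ Q(3,5)–Q(4,5)= P(3,6)–P(4,6)=  → 5/11 unlike.
Row 4: P(4,1)–P(4,2)= P(4,1)–Q(5,1)≠ P(4,2)–P(4,3)= P(4,3)–Q(4,4)≠ P(4,3)–P(5,3)= Q(4,4)–Q(4,5)= Q(4,4)–P(5,4)≠ Q(4,5)–P(4,6)≠ P(4,6)–Q(5,6)≠  → 5/9 unlike.
Row 5: P(5,3)–P(5,4)=  → 0/1 unlike.
Total adjacent occupied pairs: 32; unlike-type pairs: 14.

14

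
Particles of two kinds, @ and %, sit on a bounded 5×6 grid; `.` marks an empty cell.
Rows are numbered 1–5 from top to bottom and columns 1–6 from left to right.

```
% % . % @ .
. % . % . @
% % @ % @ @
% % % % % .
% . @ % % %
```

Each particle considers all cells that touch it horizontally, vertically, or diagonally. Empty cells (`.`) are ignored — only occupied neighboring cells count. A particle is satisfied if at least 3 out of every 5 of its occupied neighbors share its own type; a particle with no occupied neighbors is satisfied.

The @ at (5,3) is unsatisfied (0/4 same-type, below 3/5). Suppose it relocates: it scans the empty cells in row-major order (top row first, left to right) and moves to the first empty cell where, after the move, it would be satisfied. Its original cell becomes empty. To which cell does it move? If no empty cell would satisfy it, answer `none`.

(1,6)

Vacating (5,3). Empty cells in order:
  (1,3): 0/4 same-type → still unsatisfied.
  (1,6): 2/2 same-type → satisfied — stop here.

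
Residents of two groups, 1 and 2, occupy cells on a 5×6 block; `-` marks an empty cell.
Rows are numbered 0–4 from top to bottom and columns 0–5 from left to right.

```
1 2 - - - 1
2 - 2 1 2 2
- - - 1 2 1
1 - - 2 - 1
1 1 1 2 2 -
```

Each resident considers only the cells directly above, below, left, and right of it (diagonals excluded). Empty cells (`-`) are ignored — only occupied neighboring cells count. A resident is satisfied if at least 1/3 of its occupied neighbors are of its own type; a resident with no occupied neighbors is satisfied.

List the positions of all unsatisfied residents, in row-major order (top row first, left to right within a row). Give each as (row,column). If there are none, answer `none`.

(0,0), (0,1), (0,5), (1,0), (1,2)

Row 0: (0,0)1 0/2 ✗ · (0,1)2 0/1 ✗ · (0,5)1 0/1 ✗
Row 1: (1,0)2 0/1 ✗ · (1,2)2 0/1 ✗ · (1,3)1 1/3 ✓ · (1,4)2 2/3 ✓ · (1,5)2 1/3 ✓
Row 2: (2,3)1 1/3 ✓ · (2,4)2 1/3 ✓ · (2,5)1 1/3 ✓
Row 3: (3,0)1 1/1 ✓ · (3,3)2 1/2 ✓ · (3,5)1 1/1 ✓
Row 4: (4,0)1 2/2 ✓ · (4,1)1 2/2 ✓ · (4,2)1 1/2 ✓ · (4,3)2 2/3 ✓ · (4,4)2 1/1 ✓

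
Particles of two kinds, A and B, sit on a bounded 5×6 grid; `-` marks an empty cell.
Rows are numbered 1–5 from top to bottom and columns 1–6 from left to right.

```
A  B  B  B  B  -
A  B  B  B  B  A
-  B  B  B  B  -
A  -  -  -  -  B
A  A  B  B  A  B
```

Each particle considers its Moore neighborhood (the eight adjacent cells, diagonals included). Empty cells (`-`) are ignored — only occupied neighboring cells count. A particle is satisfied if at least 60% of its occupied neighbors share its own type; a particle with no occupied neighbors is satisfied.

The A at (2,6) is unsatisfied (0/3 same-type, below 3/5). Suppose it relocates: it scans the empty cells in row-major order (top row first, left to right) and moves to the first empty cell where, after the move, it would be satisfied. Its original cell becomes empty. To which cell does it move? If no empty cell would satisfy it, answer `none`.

none

Vacating (2,6). Empty cells in order:
  (1,6): 0/2 same-type → still unsatisfied.
  (3,1): 2/4 same-type → still unsatisfied.
  (3,6): 0/3 same-type → still unsatisfied.
  (4,2): 3/6 same-type → still unsatisfied.
  (4,3): 1/6 same-type → still unsatisfied.
  (4,4): 1/6 same-type → still unsatisfied.
  (4,5): 1/6 same-type → still unsatisfied.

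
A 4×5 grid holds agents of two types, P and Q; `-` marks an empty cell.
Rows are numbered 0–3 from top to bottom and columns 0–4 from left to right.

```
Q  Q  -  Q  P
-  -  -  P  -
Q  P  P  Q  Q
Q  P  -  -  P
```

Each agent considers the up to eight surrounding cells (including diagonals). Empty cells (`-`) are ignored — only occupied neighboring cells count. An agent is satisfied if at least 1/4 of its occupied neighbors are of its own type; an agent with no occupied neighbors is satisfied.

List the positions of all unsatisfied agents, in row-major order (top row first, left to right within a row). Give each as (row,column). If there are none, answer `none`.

Row 0: (0,0)Q 1/1 ✓ · (0,1)Q 1/1 ✓ · (0,3)Q 0/2 ✗ · (0,4)P 1/2 ✓
Row 1: (1,3)P 2/5 ✓
Row 2: (2,0)Q 1/3 ✓ · (2,1)P 2/4 ✓ · (2,2)P 3/4 ✓ · (2,3)Q 1/4 ✓ · (2,4)Q 1/3 ✓
Row 3: (3,0)Q 1/3 ✓ · (3,1)P 2/4 ✓ · (3,4)P 0/2 ✗

(0,3), (3,4)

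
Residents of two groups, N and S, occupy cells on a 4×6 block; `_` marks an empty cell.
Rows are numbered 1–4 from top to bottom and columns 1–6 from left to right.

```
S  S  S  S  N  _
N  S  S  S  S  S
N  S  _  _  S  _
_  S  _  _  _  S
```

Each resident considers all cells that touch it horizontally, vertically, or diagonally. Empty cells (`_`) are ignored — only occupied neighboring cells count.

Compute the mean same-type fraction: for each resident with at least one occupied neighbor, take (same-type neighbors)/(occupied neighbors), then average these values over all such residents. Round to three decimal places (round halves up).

(1,1)S 2/3
(1,2)S 4/5
(1,3)S 5/5
(1,4)S 4/5
(1,5)N 0/4
(2,1)N 1/5
(2,2)S 5/7
(2,3)S 6/6
(2,4)S 5/6
(2,5)S 4/5
(2,6)S 2/3
(3,1)N 1/4
(3,2)S 3/5
(3,5)S 4/4
(4,2)S 1/2
(4,6)S 1/1
Sum over 16 residents: 2/3 + 4/5 + 5/5 + 4/5 + 0/4 + 1/5 + 5/7 + 6/6 + 5/6 + 4/5 + 2/3 + 1/4 + 3/5 + 4/4 + 1/2 + 1/1 = 4549/420; mean = 4549/420 ÷ 16 = 4549/6720 = 0.676934… → 0.677.

0.677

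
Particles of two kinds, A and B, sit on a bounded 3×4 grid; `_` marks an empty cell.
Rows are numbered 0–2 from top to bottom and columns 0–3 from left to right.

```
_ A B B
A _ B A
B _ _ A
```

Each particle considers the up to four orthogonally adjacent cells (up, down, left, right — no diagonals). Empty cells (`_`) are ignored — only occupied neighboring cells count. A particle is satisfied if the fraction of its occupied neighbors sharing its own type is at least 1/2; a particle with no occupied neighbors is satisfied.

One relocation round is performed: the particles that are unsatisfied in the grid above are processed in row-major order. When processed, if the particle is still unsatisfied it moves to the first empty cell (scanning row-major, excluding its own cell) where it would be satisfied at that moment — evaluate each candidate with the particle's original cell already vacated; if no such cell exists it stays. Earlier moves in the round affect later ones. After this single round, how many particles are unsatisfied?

Initially unsatisfied (in order): (0,1), (1,0), (1,3), (2,0).
  (0,1) → (0,0).
  (1,0): now satisfied by earlier moves; stays.
  (1,3) → (0,1).
  (2,0) → (1,3).
Resulting grid:
A A B B
A _ B B
_ _ _ A
Unsatisfied now: (2,3).

1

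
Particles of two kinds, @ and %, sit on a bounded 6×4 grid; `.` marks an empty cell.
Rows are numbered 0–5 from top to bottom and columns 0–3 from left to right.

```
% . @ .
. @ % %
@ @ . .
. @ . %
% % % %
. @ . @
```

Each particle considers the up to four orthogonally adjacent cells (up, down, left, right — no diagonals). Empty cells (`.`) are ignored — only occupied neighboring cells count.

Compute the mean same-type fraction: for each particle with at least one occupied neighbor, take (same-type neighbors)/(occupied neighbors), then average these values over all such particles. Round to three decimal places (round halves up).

Row 0: (0,0)% — no occupied neighbors · (0,2)@ 0/1
Row 1: (1,1)@ 1/2 · (1,2)% 1/3 · (1,3)% 1/1
Row 2: (2,0)@ 1/1 · (2,1)@ 3/3
Row 3: (3,1)@ 1/2 · (3,3)% 1/1
Row 4: (4,0)% 1/1 · (4,1)% 2/4 · (4,2)% 2/2 · (4,3)% 2/3
Row 5: (5,1)@ 0/1 · (5,3)@ 0/1
Sum over 14 particles: 0/1 + 1/2 + 1/3 + 1/1 + 1/1 + 3/3 + 1/2 + 1/1 + 1/1 + 2/4 + 2/2 + 2/3 + 0/1 + 0/1 = 17/2; mean = 17/2 ÷ 14 = 17/28 = 0.607142… → 0.607.

0.607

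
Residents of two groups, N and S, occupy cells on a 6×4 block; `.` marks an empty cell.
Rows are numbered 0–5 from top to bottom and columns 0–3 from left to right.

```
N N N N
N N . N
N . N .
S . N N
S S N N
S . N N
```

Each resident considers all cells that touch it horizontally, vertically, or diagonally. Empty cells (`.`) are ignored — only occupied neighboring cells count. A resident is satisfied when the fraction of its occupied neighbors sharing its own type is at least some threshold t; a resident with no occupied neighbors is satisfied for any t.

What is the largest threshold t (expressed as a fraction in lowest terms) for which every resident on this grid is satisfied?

1/2

(0,0)N 3/3
(0,1)N 4/4
(0,2)N 4/4
(0,3)N 2/2
(1,0)N 4/4
(1,1)N 6/6
(1,3)N 3/3
(2,0)N 2/3
(2,2)N 4/4
(3,0)S 2/3
(3,2)N 4/5
(3,3)N 4/4
(4,0)S 3/3
(4,1)S 3/6
(4,2)N 5/6
(4,3)N 5/5
(5,0)S 2/2
(5,2)N 3/4
(5,3)N 3/3
The smallest same-type fraction is 3/6 at (4,1), which reduces to 1/2. Any threshold above that leaves this resident unsatisfied.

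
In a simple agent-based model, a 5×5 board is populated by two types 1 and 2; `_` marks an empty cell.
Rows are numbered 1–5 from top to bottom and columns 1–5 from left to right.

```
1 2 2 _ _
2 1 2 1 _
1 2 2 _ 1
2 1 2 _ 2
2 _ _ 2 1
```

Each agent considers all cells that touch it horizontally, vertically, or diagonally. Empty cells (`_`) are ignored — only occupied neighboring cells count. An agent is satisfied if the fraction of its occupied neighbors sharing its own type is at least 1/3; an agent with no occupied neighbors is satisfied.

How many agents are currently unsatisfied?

4

(1,1)1 1/3 ✓
(1,2)2 3/5 ✓
(1,3)2 2/4 ✓
(2,1)2 2/5 ✓
(2,2)1 2/8 ✗
(2,3)2 4/6 ✓
(2,4)1 1/4 ✗
(3,1)1 2/5 ✓
(3,2)2 5/8 ✓
(3,3)2 3/6 ✓
(3,5)1 1/2 ✓
(4,1)2 2/4 ✓
(4,2)1 1/6 ✗
(4,3)2 3/4 ✓
(4,5)2 1/3 ✓
(5,1)2 1/2 ✓
(5,4)2 2/3 ✓
(5,5)1 0/2 ✗
Unsatisfied: (2,2), (2,4), (4,2), (5,5) — 4 in total.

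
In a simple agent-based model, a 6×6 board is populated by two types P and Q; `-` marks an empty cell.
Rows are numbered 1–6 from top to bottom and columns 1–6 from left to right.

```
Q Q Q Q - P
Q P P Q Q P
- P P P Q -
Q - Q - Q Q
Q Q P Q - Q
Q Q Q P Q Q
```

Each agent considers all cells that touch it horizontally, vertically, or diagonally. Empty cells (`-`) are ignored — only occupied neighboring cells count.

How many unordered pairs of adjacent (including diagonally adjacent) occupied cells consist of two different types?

29

Scan each occupied cell's neighbors to the right and below (and the two forward diagonals) so each pair is counted once.
From row 1: 7 unlike of 16 pairs (running 7/16).
From row 2: 8 unlike of 17 pairs (running 15/33).
From row 3: 6 unlike of 10 pairs (running 21/43).
From row 4: 1 unlike of 9 pairs (running 22/52).
From row 5: 5 unlike of 16 pairs (running 27/68).
From row 6: 2 unlike of 5 pairs (running 29/73).
Total adjacent occupied pairs: 73; unlike-type pairs: 29.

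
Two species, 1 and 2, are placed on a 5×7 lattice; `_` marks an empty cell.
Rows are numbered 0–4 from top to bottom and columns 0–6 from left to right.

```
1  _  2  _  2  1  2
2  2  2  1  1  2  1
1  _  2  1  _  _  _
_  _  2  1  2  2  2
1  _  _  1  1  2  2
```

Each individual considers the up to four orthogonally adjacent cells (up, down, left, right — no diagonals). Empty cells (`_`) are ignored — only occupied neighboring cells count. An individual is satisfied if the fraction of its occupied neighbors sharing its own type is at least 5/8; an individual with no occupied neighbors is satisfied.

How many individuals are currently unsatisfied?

(0,0)1 0/1 ✗
(0,2)2 1/1 ✓
(0,4)2 0/2 ✗
(0,5)1 0/3 ✗
(0,6)2 0/2 ✗
(1,0)2 1/3 ✗
(1,1)2 2/2 ✓
(1,2)2 3/4 ✓
(1,3)1 2/3 ✓
(1,4)1 1/3 ✗
(1,5)2 0/3 ✗
(1,6)1 0/2 ✗
(2,0)1 0/1 ✗
(2,2)2 2/3 ✓
(2,3)1 2/3 ✓
(3,2)2 1/2 ✗
(3,3)1 2/4 ✗
(3,4)2 1/3 ✗
(3,5)2 3/3 ✓
(3,6)2 2/2 ✓
(4,0)1 0/0 ✓
(4,3)1 2/2 ✓
(4,4)1 1/3 ✗
(4,5)2 2/3 ✓
(4,6)2 2/2 ✓
Unsatisfied: (0,0), (0,4), (0,5), (0,6), (1,0), (1,4), (1,5), (1,6), (2,0), (3,2), (3,3), (3,4), (4,4) — 13 in total.

13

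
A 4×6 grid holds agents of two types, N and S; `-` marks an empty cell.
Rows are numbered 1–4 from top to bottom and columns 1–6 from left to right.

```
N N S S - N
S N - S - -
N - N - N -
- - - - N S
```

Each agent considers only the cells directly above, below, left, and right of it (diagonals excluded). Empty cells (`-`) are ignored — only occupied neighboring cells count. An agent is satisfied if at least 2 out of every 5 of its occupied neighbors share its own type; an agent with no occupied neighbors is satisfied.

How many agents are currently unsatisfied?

(1,1)N 1/2 ✓
(1,2)N 2/3 ✓
(1,3)S 1/2 ✓
(1,4)S 2/2 ✓
(1,6)N 0/0 ✓
(2,1)S 0/3 ✗
(2,2)N 1/2 ✓
(2,4)S 1/1 ✓
(3,1)N 0/1 ✗
(3,3)N 0/0 ✓
(3,5)N 1/1 ✓
(4,5)N 1/2 ✓
(4,6)S 0/1 ✗
Unsatisfied: (2,1), (3,1), (4,6) — 3 in total.

3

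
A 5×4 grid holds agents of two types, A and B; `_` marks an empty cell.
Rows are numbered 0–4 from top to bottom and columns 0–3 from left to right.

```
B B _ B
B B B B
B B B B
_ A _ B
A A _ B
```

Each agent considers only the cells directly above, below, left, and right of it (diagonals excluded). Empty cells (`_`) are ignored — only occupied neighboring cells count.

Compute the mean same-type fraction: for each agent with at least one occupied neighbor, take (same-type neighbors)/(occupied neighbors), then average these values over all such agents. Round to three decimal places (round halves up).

Row 0: (0,0)B 2/2 · (0,1)B 2/2 · (0,3)B 1/1
Row 1: (1,0)B 3/3 · (1,1)B 4/4 · (1,2)B 3/3 · (1,3)B 3/3
Row 2: (2,0)B 2/2 · (2,1)B 3/4 · (2,2)B 3/3 · (2,3)B 3/3
Row 3: (3,1)A 1/2 · (3,3)B 2/2
Row 4: (4,0)A 1/1 · (4,1)A 2/2 · (4,3)B 1/1
Sum over 16 agents: 2/2 + 2/2 + 1/1 + 3/3 + 4/4 + 3/3 + 3/3 + 2/2 + 3/4 + 3/3 + 3/3 + 1/2 + 2/2 + 1/1 + 2/2 + 1/1 = 61/4; mean = 61/4 ÷ 16 = 61/64 = 0.953125 → 0.953.

0.953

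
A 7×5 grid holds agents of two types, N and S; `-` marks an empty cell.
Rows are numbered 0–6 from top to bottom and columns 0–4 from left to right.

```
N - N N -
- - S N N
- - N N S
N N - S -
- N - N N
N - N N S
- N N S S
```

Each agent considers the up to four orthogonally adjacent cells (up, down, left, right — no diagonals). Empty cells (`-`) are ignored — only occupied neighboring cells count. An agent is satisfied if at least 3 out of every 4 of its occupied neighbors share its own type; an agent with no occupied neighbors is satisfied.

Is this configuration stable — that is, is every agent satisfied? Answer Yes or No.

(0,0)N 0/0 ✓
(0,2)N 1/2 ✗
(0,3)N 2/2 ✓
(1,2)S 0/3 ✗
(1,3)N 3/4 ✓
(1,4)N 1/2 ✗
(2,2)N 1/2 ✗
(2,3)N 2/4 ✗
(2,4)S 0/2 ✗
(3,0)N 1/1 ✓
(3,1)N 2/2 ✓
(3,3)S 0/2 ✗
(4,1)N 1/1 ✓
(4,3)N 2/3 ✗
(4,4)N 1/2 ✗
(5,0)N 0/0 ✓
(5,2)N 2/2 ✓
(5,3)N 2/4 ✗
(5,4)S 1/3 ✗
(6,1)N 1/1 ✓
(6,2)N 2/3 ✗
(6,3)S 1/3 ✗
(6,4)S 2/2 ✓
For instance (0,2) has only 1/2 same-type neighbors, below 3/4.

No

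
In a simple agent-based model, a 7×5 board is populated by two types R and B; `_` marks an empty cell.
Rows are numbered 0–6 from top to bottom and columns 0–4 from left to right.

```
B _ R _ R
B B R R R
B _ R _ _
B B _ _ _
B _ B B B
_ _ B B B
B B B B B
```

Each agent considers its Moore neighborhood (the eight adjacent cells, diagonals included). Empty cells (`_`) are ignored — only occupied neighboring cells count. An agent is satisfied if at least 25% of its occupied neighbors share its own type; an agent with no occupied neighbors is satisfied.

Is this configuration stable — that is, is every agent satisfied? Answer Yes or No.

Row 0: (0,0)B 2/2 satisfied · (0,2)R 2/3 satisfied · (0,4)R 2/2 satisfied
Row 1: (1,0)B 3/3 satisfied · (1,1)B 3/6 satisfied · (1,2)R 3/4 satisfied · (1,3)R 5/5 satisfied · (1,4)R 2/2 satisfied
Row 2: (2,0)B 4/4 satisfied · (2,2)R 2/4 satisfied
Row 3: (3,0)B 3/3 satisfied · (3,1)B 4/5 satisfied
Row 4: (4,0)B 2/2 satisfied · (4,2)B 4/4 satisfied · (4,3)B 5/5 satisfied · (4,4)B 3/3 satisfied
Row 5: (5,2)B 6/6 satisfied · (5,3)B 8/8 satisfied · (5,4)B 5/5 satisfied
Row 6: (6,0)B 1/1 satisfied · (6,1)B 3/3 satisfied · (6,2)B 4/4 satisfied · (6,3)B 5/5 satisfied · (6,4)B 3/3 satisfied
All meet the threshold, so the configuration is stable.

Yes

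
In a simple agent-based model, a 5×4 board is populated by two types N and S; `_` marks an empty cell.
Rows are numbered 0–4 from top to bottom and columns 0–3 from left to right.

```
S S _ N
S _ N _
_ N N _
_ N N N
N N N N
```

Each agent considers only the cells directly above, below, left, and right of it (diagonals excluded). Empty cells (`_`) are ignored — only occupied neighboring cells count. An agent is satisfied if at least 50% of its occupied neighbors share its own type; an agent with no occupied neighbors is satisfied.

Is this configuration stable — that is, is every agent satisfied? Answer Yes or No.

(0,0)S 2/2 satisfied
(0,1)S 1/1 satisfied
(0,3)N 0/0 satisfied
(1,0)S 1/1 satisfied
(1,2)N 1/1 satisfied
(2,1)N 2/2 satisfied
(2,2)N 3/3 satisfied
(3,1)N 3/3 satisfied
(3,2)N 4/4 satisfied
(3,3)N 2/2 satisfied
(4,0)N 1/1 satisfied
(4,1)N 3/3 satisfied
(4,2)N 3/3 satisfied
(4,3)N 2/2 satisfied
All meet the threshold, so the configuration is stable.

Yes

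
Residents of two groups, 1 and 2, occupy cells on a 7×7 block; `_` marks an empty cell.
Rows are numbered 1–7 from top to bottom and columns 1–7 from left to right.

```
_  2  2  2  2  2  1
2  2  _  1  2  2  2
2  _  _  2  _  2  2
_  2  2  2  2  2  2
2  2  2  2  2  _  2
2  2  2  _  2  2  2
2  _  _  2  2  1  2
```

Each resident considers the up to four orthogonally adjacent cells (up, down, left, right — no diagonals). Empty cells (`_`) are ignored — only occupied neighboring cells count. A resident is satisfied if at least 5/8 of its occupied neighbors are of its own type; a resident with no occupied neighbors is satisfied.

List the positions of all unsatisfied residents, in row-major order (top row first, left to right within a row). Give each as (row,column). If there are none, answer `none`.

(1,7), (2,4), (3,4), (7,6), (7,7)

(1,2)2 2/2 ✓
(1,3)2 2/2 ✓
(1,4)2 2/3 ✓
(1,5)2 3/3 ✓
(1,6)2 2/3 ✓
(1,7)1 0/2 ✗
(2,1)2 2/2 ✓
(2,2)2 2/2 ✓
(2,4)1 0/3 ✗
(2,5)2 2/3 ✓
(2,6)2 4/4 ✓
(2,7)2 2/3 ✓
(3,1)2 1/1 ✓
(3,4)2 1/2 ✗
(3,6)2 3/3 ✓
(3,7)2 3/3 ✓
(4,2)2 2/2 ✓
(4,3)2 3/3 ✓
(4,4)2 4/4 ✓
(4,5)2 3/3 ✓
(4,6)2 3/3 ✓
(4,7)2 3/3 ✓
(5,1)2 2/2 ✓
(5,2)2 4/4 ✓
(5,3)2 4/4 ✓
(5,4)2 3/3 ✓
(5,5)2 3/3 ✓
(5,7)2 2/2 ✓
(6,1)2 3/3 ✓
(6,2)2 3/3 ✓
(6,3)2 2/2 ✓
(6,5)2 3/3 ✓
(6,6)2 2/3 ✓
(6,7)2 3/3 ✓
(7,1)2 1/1 ✓
(7,4)2 1/1 ✓
(7,5)2 2/3 ✓
(7,6)1 0/3 ✗
(7,7)2 1/2 ✗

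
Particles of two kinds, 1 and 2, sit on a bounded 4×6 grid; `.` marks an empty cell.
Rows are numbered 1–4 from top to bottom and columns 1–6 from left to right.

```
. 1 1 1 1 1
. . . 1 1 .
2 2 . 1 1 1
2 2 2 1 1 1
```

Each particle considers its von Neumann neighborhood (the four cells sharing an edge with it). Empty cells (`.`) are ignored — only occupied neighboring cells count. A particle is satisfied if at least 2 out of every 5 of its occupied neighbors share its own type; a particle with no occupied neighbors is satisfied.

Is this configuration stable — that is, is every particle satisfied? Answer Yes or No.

Yes

Row 1: (1,2)1 1/1 ok · (1,3)1 2/2 ok · (1,4)1 3/3 ok · (1,5)1 3/3 ok · (1,6)1 1/1 ok
Row 2: (2,4)1 3/3 ok · (2,5)1 3/3 ok
Row 3: (3,1)2 2/2 ok · (3,2)2 2/2 ok · (3,4)1 3/3 ok · (3,5)1 4/4 ok · (3,6)1 2/2 ok
Row 4: (4,1)2 2/2 ok · (4,2)2 3/3 ok · (4,3)2 1/2 ok · (4,4)1 2/3 ok · (4,5)1 3/3 ok · (4,6)1 2/2 ok
All meet the threshold, so the configuration is stable.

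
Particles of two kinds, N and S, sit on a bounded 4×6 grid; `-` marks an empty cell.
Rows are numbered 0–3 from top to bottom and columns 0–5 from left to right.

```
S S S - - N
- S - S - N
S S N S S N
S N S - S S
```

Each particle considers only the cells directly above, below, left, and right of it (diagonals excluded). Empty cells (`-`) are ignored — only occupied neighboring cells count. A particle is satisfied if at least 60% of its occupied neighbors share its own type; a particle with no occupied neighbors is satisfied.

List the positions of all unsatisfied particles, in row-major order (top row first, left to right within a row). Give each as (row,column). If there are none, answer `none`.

(2,1), (2,2), (2,5), (3,0), (3,1), (3,2), (3,5)

Row 0: (0,0)S 1/1 ok · (0,1)S 3/3 ok · (0,2)S 1/1 ok · (0,5)N 1/1 ok
Row 1: (1,1)S 2/2 ok · (1,3)S 1/1 ok · (1,5)N 2/2 ok
Row 2: (2,0)S 2/2 ok · (2,1)S 2/4 unhappy · (2,2)N 0/3 unhappy · (2,3)S 2/3 ok · (2,4)S 2/3 ok · (2,5)N 1/3 unhappy
Row 3: (3,0)S 1/2 unhappy · (3,1)N 0/3 unhappy · (3,2)S 0/2 unhappy · (3,4)S 2/2 ok · (3,5)S 1/2 unhappy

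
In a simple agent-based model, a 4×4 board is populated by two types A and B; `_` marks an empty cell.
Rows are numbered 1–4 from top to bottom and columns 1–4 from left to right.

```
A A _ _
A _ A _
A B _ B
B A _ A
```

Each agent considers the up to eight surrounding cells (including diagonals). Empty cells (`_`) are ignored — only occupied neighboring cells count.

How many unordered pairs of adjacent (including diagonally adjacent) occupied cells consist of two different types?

8

Scan each occupied cell's neighbors to the right and below (and the two forward diagonals) so each pair is counted once.
Row 1: A(1,1)–A(1,2)= A(1,1)–A(2,1)= A(1,2)–A(2,3)= A(1,2)–A(2,1)=  → 0/4 unlike.
Row 2: A(2,1)–A(3,1)= A(2,1)–B(3,2)≠ A(2,3)–B(3,4)≠ A(2,3)–B(3,2)≠  → 3/4 unlike.
Row 3: A(3,1)–B(3,2)≠ A(3,1)–B(4,1)≠ A(3,1)–A(4,2)= B(3,2)–A(4,2)≠ B(3,2)–B(4,1)= B(3,4)–A(4,4)≠  → 4/6 unlike.
Row 4: B(4,1)–A(4,2)≠  → 1/1 unlike.
Total adjacent occupied pairs: 15; unlike-type pairs: 8.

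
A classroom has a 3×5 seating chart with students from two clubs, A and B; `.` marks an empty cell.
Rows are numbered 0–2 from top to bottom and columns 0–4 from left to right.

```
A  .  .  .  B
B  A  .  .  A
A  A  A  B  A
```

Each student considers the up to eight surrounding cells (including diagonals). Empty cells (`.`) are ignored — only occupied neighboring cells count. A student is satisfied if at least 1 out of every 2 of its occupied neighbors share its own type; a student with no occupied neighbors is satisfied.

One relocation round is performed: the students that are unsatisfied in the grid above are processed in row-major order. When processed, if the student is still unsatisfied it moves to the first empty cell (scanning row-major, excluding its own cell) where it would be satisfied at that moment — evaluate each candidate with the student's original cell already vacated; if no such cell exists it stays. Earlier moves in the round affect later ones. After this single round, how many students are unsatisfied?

Initially unsatisfied (in order): (0,4), (1,0), (1,4), (2,3).
  (0,4): no empty cell satisfies it; stays.
  (1,0) → (0,3).
  (1,4) → (0,1).
  (2,3) → (1,3).
Resulting grid:
A A . B B
. A . B .
A A A . A
Unsatisfied now: (2,4).

1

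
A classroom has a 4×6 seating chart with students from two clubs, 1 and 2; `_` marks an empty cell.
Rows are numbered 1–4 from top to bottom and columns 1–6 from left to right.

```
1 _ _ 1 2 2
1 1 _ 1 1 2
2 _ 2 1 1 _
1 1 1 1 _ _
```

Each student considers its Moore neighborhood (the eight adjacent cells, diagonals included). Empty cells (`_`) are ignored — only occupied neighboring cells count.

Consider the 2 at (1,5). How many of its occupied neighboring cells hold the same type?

Occupied neighbors of (1,5): (1,4)=1, (1,6)=2, (2,4)=1, (2,5)=1, (2,6)=2.
Same type (2): 2 of 5.

2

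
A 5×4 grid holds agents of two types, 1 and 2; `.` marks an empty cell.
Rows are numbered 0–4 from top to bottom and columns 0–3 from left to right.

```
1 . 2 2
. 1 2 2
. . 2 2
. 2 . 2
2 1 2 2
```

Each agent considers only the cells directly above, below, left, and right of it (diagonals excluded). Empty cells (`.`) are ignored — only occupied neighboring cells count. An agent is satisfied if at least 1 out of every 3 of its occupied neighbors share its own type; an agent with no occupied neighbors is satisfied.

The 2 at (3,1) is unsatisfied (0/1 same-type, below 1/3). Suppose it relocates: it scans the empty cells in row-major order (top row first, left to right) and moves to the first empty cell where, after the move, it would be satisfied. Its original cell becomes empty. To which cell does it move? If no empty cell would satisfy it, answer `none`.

Vacating (3,1). Empty cells in order:
  (0,1): 1/3 same-type → satisfied — stop here.

(0,1)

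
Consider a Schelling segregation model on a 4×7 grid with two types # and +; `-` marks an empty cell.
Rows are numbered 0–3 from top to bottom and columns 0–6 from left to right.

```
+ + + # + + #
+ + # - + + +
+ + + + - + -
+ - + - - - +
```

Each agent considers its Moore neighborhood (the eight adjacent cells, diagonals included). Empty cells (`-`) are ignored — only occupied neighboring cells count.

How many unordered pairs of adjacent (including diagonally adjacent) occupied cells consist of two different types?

Scan each occupied cell's neighbors to the right and below (and the two forward diagonals) so each pair is counted once.
From row 0: 8 unlike of 22 pairs (running 8/22).
From row 1: 4 unlike of 16 pairs (running 12/38).
From row 2: 0 unlike of 9 pairs (running 12/47).
Total adjacent occupied pairs: 47; unlike-type pairs: 12.

12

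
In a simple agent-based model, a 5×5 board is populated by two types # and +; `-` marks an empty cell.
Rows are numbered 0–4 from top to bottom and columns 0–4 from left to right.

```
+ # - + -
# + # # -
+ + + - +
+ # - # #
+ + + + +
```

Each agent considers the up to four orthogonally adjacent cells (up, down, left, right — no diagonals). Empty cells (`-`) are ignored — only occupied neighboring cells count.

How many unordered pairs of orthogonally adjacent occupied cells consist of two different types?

14

Scan each occupied cell's neighbors to the right and below so each pair is counted once.
Row 0: +(0,0)–#(0,1)≠ +(0,0)–#(1,0)≠ #(0,1)–+(1,1)≠ +(0,3)–#(1,3)≠  → 4/4 unlike.
Row 1: #(1,0)–+(1,1)≠ #(1,0)–+(2,0)≠ +(1,1)–#(1,2)≠ +(1,1)–+(2,1)= #(1,2)–#(1,3)= #(1,2)–+(2,2)≠  → 4/6 unlike.
Row 2: +(2,0)–+(2,1)= +(2,0)–+(3,0)= +(2,1)–+(2,2)= +(2,1)–#(3,1)≠ +(2,4)–#(3,4)≠  → 2/5 unlike.
Row 3: +(3,0)–#(3,1)≠ +(3,0)–+(4,0)= #(3,1)–+(4,1)≠ #(3,3)–#(3,4)= #(3,3)–+(4,3)≠ #(3,4)–+(4,4)≠  → 4/6 unlike.
Row 4: +(4,0)–+(4,1)= +(4,1)–+(4,2)= +(4,2)–+(4,3)= +(4,3)–+(4,4)=  → 0/4 unlike.
Total adjacent occupied pairs: 25; unlike-type pairs: 14.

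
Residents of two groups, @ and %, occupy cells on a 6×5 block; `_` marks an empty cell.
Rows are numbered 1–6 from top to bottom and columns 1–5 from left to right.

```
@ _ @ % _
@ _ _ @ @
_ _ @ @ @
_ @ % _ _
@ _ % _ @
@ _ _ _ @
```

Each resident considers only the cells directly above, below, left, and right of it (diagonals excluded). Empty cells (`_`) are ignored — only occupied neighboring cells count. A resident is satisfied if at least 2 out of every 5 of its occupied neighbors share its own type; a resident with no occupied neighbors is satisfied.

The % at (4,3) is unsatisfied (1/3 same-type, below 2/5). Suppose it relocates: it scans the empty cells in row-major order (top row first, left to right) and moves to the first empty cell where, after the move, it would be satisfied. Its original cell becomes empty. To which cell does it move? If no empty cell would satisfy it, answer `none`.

(1,5)

Vacating (4,3). Empty cells in order:
  (1,2): 0/2 same-type → still unsatisfied.
  (1,5): 1/2 same-type → satisfied — stop here.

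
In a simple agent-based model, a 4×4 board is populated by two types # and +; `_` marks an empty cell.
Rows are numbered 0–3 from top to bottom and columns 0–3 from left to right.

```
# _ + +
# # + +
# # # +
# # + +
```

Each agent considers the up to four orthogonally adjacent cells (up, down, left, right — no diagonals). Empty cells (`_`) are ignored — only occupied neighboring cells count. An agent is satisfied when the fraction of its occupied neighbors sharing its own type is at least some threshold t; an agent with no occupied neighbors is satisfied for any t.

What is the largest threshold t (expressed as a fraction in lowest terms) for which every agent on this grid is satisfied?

1/4

(0,0)# 1/1
(0,2)+ 2/2
(0,3)+ 2/2
(1,0)# 3/3
(1,1)# 2/3
(1,2)+ 2/4
(1,3)+ 3/3
(2,0)# 3/3
(2,1)# 4/4
(2,2)# 1/4
(2,3)+ 2/3
(3,0)# 2/2
(3,1)# 2/3
(3,2)+ 1/3
(3,3)+ 2/2
The smallest same-type fraction is 1/4 at (2,2), which reduces to 1/4. Any threshold above that leaves this agent unsatisfied.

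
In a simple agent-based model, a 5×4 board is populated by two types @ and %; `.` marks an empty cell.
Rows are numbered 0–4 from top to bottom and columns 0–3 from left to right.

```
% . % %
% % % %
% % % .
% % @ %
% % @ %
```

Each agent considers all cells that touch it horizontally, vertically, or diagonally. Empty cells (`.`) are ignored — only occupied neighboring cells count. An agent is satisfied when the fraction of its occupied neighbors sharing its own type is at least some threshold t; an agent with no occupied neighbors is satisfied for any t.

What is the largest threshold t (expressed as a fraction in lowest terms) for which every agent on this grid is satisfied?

Row 0: (0,0)% 2/2 · (0,2)% 4/4 · (0,3)% 3/3
Row 1: (1,0)% 4/4 · (1,1)% 7/7 · (1,2)% 6/6 · (1,3)% 4/4
Row 2: (2,0)% 5/5 · (2,1)% 7/8 · (2,2)% 6/7
Row 3: (3,0)% 5/5 · (3,1)% 6/8 · (3,2)@ 1/7 · (3,3)% 2/4
Row 4: (4,0)% 3/3 · (4,1)% 3/5 · (4,2)@ 1/5 · (4,3)% 1/3
The smallest same-type fraction is 1/7 at (3,2), which reduces to 1/7. Any threshold above that leaves this agent unsatisfied.

1/7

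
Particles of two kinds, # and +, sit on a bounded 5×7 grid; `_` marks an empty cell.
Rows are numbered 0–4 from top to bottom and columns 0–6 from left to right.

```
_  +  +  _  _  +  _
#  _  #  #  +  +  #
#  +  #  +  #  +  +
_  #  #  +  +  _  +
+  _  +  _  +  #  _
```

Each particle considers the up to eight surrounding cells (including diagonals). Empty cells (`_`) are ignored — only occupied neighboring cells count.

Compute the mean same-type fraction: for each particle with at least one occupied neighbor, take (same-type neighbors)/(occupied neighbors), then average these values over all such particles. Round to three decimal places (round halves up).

Row 0: (0,1)+ 1/3 · (0,2)+ 1/3 · (0,5)+ 2/3
Row 1: (1,0)# 1/3 · (1,2)# 2/6 · (1,3)# 3/6 · (1,4)+ 4/6 · (1,5)+ 4/6 · (1,6)# 0/4
Row 2: (2,0)# 2/3 · (2,1)+ 0/6 · (2,2)# 4/7 · (2,3)+ 3/8 · (2,4)# 1/7 · (2,5)+ 5/7 · (2,6)+ 3/4
Row 3: (3,1)# 3/6 · (3,2)# 2/6 · (3,3)+ 4/7 · (3,4)+ 4/6 · (3,6)+ 2/3
Row 4: (4,0)+ 0/1 · (4,2)+ 1/3 · (4,4)+ 2/3 · (4,5)# 0/3
Sum over 25 particles: 1/3 + 1/3 + 2/3 + 1/3 + 2/6 + 3/6 + 4/6 + 4/6 + 0/4 + 2/3 + 0/6 + 4/7 + 3/8 + 1/7 + 5/7 + 3/4 + 3/6 + 2/6 + 4/7 + 4/6 + 2/3 + 0/1 + 1/3 + 2/3 + 0/3 = 259/24; mean = 259/24 ÷ 25 = 259/600 = 0.431666… → 0.432.

0.432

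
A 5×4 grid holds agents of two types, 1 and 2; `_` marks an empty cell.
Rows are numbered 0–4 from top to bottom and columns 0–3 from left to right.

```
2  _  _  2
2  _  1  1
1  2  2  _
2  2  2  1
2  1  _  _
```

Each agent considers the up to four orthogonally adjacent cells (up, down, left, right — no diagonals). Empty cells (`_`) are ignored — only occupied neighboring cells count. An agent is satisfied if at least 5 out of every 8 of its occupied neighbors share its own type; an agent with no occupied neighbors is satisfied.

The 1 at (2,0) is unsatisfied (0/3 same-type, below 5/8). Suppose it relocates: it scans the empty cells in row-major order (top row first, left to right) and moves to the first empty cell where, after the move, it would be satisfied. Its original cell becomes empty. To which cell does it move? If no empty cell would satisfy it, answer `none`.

(2,3)

Vacating (2,0). Empty cells in order:
  (0,1): 0/1 same-type → still unsatisfied.
  (0,2): 1/2 same-type → still unsatisfied.
  (1,1): 1/3 same-type → still unsatisfied.
  (2,3): 2/3 same-type → satisfied — stop here.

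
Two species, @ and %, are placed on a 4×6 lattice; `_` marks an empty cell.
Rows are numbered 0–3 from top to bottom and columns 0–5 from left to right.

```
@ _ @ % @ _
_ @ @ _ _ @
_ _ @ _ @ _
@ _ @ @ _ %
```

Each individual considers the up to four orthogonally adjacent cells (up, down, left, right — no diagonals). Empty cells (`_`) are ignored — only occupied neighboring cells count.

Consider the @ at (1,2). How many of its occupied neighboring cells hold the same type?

3

Occupied neighbors of (1,2): (0,2)=@, (2,2)=@, (1,1)=@.
Same type (@): 3 of 3.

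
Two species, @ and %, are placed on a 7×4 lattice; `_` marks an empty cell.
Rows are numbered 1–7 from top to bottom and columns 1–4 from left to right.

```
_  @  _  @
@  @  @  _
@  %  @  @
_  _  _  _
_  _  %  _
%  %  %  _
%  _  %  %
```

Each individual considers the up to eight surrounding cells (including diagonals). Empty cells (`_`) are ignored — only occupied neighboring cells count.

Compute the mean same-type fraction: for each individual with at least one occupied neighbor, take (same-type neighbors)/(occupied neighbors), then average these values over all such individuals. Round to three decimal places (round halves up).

Row 1: (1,2)@ 3/3 · (1,4)@ 1/1
Row 2: (2,1)@ 3/4 · (2,2)@ 5/6 · (2,3)@ 5/6
Row 3: (3,1)@ 2/3 · (3,2)% 0/5 · (3,3)@ 3/4 · (3,4)@ 2/2
Row 5: (5,3)% 2/2
Row 6: (6,1)% 2/2 · (6,2)% 5/5 · (6,3)% 4/4
Row 7: (7,1)% 2/2 · (7,3)% 3/3 · (7,4)% 2/2
Sum over 16 individuals: 3/3 + 1/1 + 3/4 + 5/6 + 5/6 + 2/3 + 0/5 + 3/4 + 2/2 + 2/2 + 2/2 + 5/5 + 4/4 + 2/2 + 3/3 + 2/2 = 83/6; mean = 83/6 ÷ 16 = 83/96 = 0.864583… → 0.865.

0.865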